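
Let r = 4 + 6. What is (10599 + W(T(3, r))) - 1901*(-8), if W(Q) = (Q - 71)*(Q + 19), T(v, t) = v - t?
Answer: 24871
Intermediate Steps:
r = 10
W(Q) = (-71 + Q)*(19 + Q)
(10599 + W(T(3, r))) - 1901*(-8) = (10599 + (-1349 + (3 - 1*10)**2 - 52*(3 - 1*10))) - 1901*(-8) = (10599 + (-1349 + (3 - 10)**2 - 52*(3 - 10))) + 15208 = (10599 + (-1349 + (-7)**2 - 52*(-7))) + 15208 = (10599 + (-1349 + 49 + 364)) + 15208 = (10599 - 936) + 15208 = 9663 + 15208 = 24871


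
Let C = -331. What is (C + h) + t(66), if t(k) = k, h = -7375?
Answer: -7640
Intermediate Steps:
(C + h) + t(66) = (-331 - 7375) + 66 = -7706 + 66 = -7640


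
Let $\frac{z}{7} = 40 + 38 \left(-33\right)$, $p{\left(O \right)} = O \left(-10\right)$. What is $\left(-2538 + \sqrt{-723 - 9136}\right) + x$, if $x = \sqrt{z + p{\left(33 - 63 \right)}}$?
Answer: $-2538 + i \sqrt{8198} + i \sqrt{9859} \approx -2538.0 + 189.84 i$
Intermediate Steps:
$p{\left(O \right)} = - 10 O$
$z = -8498$ ($z = 7 \left(40 + 38 \left(-33\right)\right) = 7 \left(40 - 1254\right) = 7 \left(-1214\right) = -8498$)
$x = i \sqrt{8198}$ ($x = \sqrt{-8498 - 10 \left(33 - 63\right)} = \sqrt{-8498 - -300} = \sqrt{-8498 + 300} = \sqrt{-8198} = i \sqrt{8198} \approx 90.543 i$)
$\left(-2538 + \sqrt{-723 - 9136}\right) + x = \left(-2538 + \sqrt{-723 - 9136}\right) + i \sqrt{8198} = \left(-2538 + \sqrt{-9859}\right) + i \sqrt{8198} = \left(-2538 + i \sqrt{9859}\right) + i \sqrt{8198} = -2538 + i \sqrt{8198} + i \sqrt{9859}$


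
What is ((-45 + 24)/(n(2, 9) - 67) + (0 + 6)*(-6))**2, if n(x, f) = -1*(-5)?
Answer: 4888521/3844 ≈ 1271.7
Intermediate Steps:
n(x, f) = 5
((-45 + 24)/(n(2, 9) - 67) + (0 + 6)*(-6))**2 = ((-45 + 24)/(5 - 67) + (0 + 6)*(-6))**2 = (-21/(-62) + 6*(-6))**2 = (-21*(-1/62) - 36)**2 = (21/62 - 36)**2 = (-2211/62)**2 = 4888521/3844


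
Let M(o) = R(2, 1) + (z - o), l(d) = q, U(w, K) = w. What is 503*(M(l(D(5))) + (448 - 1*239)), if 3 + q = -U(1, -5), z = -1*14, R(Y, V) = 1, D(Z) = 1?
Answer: 100600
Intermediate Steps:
z = -14
q = -4 (q = -3 - 1*1 = -3 - 1 = -4)
l(d) = -4
M(o) = -13 - o (M(o) = 1 + (-14 - o) = -13 - o)
503*(M(l(D(5))) + (448 - 1*239)) = 503*((-13 - 1*(-4)) + (448 - 1*239)) = 503*((-13 + 4) + (448 - 239)) = 503*(-9 + 209) = 503*200 = 100600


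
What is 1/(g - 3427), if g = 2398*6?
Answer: 1/10961 ≈ 9.1233e-5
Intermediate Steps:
g = 14388
1/(g - 3427) = 1/(14388 - 3427) = 1/10961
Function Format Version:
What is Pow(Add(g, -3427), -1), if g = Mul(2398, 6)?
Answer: Rational(1, 10961) ≈ 9.1233e-5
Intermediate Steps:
g = 14388
Pow(Add(g, -3427), -1) = Pow(Add(14388, -3427), -1) = Pow(10961, -1) = Rational(1, 10961)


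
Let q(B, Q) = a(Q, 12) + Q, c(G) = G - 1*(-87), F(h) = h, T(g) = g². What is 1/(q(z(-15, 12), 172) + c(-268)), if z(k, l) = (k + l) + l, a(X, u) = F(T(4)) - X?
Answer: -1/165 ≈ -0.0060606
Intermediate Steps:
c(G) = 87 + G (c(G) = G + 87 = 87 + G)
a(X, u) = 16 - X (a(X, u) = 4² - X = 16 - X)
z(k, l) = k + 2*l
q(B, Q) = 16 (q(B, Q) = (16 - Q) + Q = 16)
1/(q(z(-15, 12), 172) + c(-268)) = 1/(16 + (87 - 268)) = 1/(16 - 181) = 1/(-165) = -1/165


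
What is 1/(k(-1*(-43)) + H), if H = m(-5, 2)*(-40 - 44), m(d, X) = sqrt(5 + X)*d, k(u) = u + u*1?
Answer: -43/613702 + 105*sqrt(7)/306851 ≈ 0.00083527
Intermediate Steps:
k(u) = 2*u (k(u) = u + u = 2*u)
m(d, X) = d*sqrt(5 + X)
H = 420*sqrt(7) (H = (-5*sqrt(5 + 2))*(-40 - 44) = -5*sqrt(7)*(-84) = 420*sqrt(7) ≈ 1111.2)
1/(k(-1*(-43)) + H) = 1/(2*(-1*(-43)) + 420*sqrt(7)) = 1/(2*43 + 420*sqrt(7)) = 1/(86 + 420*sqrt(7))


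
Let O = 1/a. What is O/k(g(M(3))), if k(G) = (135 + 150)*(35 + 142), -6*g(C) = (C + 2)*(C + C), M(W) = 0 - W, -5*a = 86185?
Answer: -1/869520465 ≈ -1.1501e-9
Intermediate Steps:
a = -17237 (a = -⅕*86185 = -17237)
M(W) = -W
g(C) = -C*(2 + C)/3 (g(C) = -(C + 2)*(C + C)/6 = -(2 + C)*2*C/6 = -C*(2 + C)/3)
k(G) = 50445 (k(G) = 285*177 = 50445)
O = -1/17237 (O = 1/(-17237) = -1/17237 ≈ -5.8015e-5)
O/k(g(M(3))) = -1/17237/50445 = -1/17237*1/50445 = -1/869520465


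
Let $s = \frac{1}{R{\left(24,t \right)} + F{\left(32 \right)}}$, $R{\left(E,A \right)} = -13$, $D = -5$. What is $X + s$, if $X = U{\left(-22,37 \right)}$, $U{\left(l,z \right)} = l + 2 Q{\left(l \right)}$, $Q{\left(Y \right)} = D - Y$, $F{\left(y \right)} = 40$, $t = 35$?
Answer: $\frac{325}{27} \approx 12.037$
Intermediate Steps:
$Q{\left(Y \right)} = -5 - Y$
$U{\left(l,z \right)} = -10 - l$ ($U{\left(l,z \right)} = l + 2 \left(-5 - l\right) = l - \left(10 + 2 l\right) = -10 - l$)
$X = 12$ ($X = -10 - -22 = -10 + 22 = 12$)
$s = \frac{1}{27}$ ($s = \frac{1}{-13 + 40} = \frac{1}{27} \approx 0.037037$)
$X + s = 12 + \frac{1}{27} = \frac{325}{27}$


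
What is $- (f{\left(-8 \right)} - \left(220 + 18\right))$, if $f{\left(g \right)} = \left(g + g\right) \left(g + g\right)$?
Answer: $-18$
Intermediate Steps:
$f{\left(g \right)} = 4 g^{2}$ ($f{\left(g \right)} = 2 g 2 g = 4 g^{2}$)
$- (f{\left(-8 \right)} - \left(220 + 18\right)) = - (4 \left(-8\right)^{2} - \left(220 + 18\right)) = - (4 \cdot 64 - 238) = - (256 - 238) = \left(-1\right) 18 = -18$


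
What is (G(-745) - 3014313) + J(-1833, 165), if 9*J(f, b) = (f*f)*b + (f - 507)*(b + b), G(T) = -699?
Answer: 58497153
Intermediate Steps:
J(f, b) = b*f²/9 + 2*b*(-507 + f)/9 (J(f, b) = ((f*f)*b + (f - 507)*(b + b))/9 = (f²*b + (-507 + f)*(2*b))/9 = (b*f² + 2*b*(-507 + f))/9 = b*f²/9 + 2*b*(-507 + f)/9)
(G(-745) - 3014313) + J(-1833, 165) = (-699 - 3014313) + (⅑)*165*(-1014 + (-1833)² + 2*(-1833)) = -3015012 + (⅑)*165*(-1014 + 3359889 - 3666) = -3015012 + (⅑)*165*3355209 = -3015012 + 61512165 = 58497153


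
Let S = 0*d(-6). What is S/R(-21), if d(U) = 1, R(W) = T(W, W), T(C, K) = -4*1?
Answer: 0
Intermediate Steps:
T(C, K) = -4
R(W) = -4
S = 0 (S = 0*1 = 0)
S/R(-21) = 0/(-4) = 0*(-1/4) = 0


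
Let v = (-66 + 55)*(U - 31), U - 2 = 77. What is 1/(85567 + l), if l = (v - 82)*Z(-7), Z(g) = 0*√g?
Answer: 1/85567 ≈ 1.1687e-5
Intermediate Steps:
U = 79 (U = 2 + 77 = 79)
Z(g) = 0
v = -528 (v = (-66 + 55)*(79 - 31) = -11*48 = -528)
l = 0 (l = (-528 - 82)*0 = -610*0 = 0)
1/(85567 + l) = 1/(85567 + 0) = 1/85567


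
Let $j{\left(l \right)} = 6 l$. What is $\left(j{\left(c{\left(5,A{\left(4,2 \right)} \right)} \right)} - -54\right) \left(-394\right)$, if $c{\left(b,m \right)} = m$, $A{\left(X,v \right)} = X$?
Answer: $-30732$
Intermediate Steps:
$\left(j{\left(c{\left(5,A{\left(4,2 \right)} \right)} \right)} - -54\right) \left(-394\right) = \left(6 \cdot 4 - -54\right) \left(-394\right) = \left(24 + 54\right) \left(-394\right) = 78 \left(-394\right) = -30732$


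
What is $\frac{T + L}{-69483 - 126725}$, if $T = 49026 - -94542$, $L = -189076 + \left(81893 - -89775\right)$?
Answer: $- \frac{7885}{12263} \approx -0.64299$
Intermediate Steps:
$L = -17408$ ($L = -189076 + \left(81893 + 89775\right) = -189076 + 171668 = -17408$)
$T = 143568$ ($T = 49026 + 94542 = 143568$)
$\frac{T + L}{-69483 - 126725} = \frac{143568 - 17408}{-69483 - 126725} = \frac{126160}{-196208} = 126160 \left(- \frac{1}{196208}\right) = - \frac{7885}{12263}$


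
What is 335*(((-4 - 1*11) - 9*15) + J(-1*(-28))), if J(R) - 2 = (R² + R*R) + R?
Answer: 485080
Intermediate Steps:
J(R) = 2 + R + 2*R² (J(R) = 2 + ((R² + R*R) + R) = 2 + ((R² + R²) + R) = 2 + (2*R² + R) = 2 + (R + 2*R²) = 2 + R + 2*R²)
335*(((-4 - 1*11) - 9*15) + J(-1*(-28))) = 335*(((-4 - 1*11) - 9*15) + (2 - 1*(-28) + 2*(-1*(-28))²)) = 335*(((-4 - 11) - 135) + (2 + 28 + 2*28²)) = 335*((-15 - 135) + (2 + 28 + 2*784)) = 335*(-150 + (2 + 28 + 1568)) = 335*(-150 + 1598) = 335*1448 = 485080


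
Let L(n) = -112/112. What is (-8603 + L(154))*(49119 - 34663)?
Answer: -124379424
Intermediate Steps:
L(n) = -1 (L(n) = -112*1/112 = -1)
(-8603 + L(154))*(49119 - 34663) = (-8603 - 1)*(49119 - 34663) = -8604*14456 = -124379424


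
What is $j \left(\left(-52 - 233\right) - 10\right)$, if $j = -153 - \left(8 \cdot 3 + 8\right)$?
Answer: $54575$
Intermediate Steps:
$j = -185$ ($j = -153 - \left(24 + 8\right) = -153 - 32 = -185$)
$j \left(\left(-52 - 233\right) - 10\right) = - 185 \left(\left(-52 - 233\right) - 10\right) = - 185 \left(-285 - 10\right) = \left(-185\right) \left(-295\right) = 54575$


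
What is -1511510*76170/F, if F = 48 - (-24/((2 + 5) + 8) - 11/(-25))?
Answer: -2878292917500/1229 ≈ -2.3420e+9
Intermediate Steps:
F = 1229/25 (F = 48 - (-24/(7 + 8) - 11*(-1/25)) = 48 - (-24/15 + 11/25) = 48 - (-24*1/15 + 11/25) = 48 - (-8/5 + 11/25) = 48 - 1*(-29/25) = 48 + 29/25 = 1229/25 ≈ 49.160)
-1511510*76170/F = -1511510/((1229/25)/76170) = -1511510/((1/76170)*(1229/25)) = -1511510/1229/1904250 = -1511510*1904250/1229 = -2878292917500/1229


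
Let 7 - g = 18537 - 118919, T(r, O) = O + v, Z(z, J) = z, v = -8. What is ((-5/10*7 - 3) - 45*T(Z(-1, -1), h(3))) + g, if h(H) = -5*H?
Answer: 202835/2 ≈ 1.0142e+5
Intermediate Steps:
T(r, O) = -8 + O (T(r, O) = O - 8 = -8 + O)
g = 100389 (g = 7 - (18537 - 118919) = 7 - 1*(-100382) = 7 + 100382 = 100389)
((-5/10*7 - 3) - 45*T(Z(-1, -1), h(3))) + g = ((-5/10*7 - 3) - 45*(-8 - 5*3)) + 100389 = ((-5*1/10*7 - 3) - 45*(-8 - 15)) + 100389 = ((-1/2*7 - 3) - 45*(-23)) + 100389 = ((-7/2 - 3) + 1035) + 100389 = (-13/2 + 1035) + 100389 = 2057/2 + 100389 = 202835/2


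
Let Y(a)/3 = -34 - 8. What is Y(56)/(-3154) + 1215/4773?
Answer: 738918/2509007 ≈ 0.29451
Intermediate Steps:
Y(a) = -126 (Y(a) = 3*(-34 - 8) = 3*(-42) = -126)
Y(56)/(-3154) + 1215/4773 = -126/(-3154) + 1215/4773 = -126*(-1/3154) + 1215*(1/4773) = 63/1577 + 405/1591 = 738918/2509007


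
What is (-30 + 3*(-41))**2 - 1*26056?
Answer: -2647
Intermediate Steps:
(-30 + 3*(-41))**2 - 1*26056 = (-30 - 123)**2 - 26056 = (-153)**2 - 26056 = 23409 - 26056 = -2647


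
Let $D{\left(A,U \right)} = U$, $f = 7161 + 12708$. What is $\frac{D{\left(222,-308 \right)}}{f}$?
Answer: $- \frac{308}{19869} \approx -0.015502$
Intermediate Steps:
$f = 19869$
$\frac{D{\left(222,-308 \right)}}{f} = - \frac{308}{19869}$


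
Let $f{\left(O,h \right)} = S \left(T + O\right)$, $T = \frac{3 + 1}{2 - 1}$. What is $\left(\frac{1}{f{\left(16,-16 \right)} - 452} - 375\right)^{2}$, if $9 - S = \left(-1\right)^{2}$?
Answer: $\frac{11990469001}{85264} \approx 1.4063 \cdot 10^{5}$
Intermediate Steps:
$T = 4$ ($T = \frac{4}{1} = 4 \cdot 1 = 4$)
$S = 8$ ($S = 9 - \left(-1\right)^{2} = 9 - 1 = 8$)
$f{\left(O,h \right)} = 32 + 8 O$ ($f{\left(O,h \right)} = 8 \left(4 + O\right) = 32 + 8 O$)
$\left(\frac{1}{f{\left(16,-16 \right)} - 452} - 375\right)^{2} = \left(\frac{1}{\left(32 + 8 \cdot 16\right) - 452} - 375\right)^{2} = \left(\frac{1}{\left(32 + 128\right) - 452} - 375\right)^{2} = \left(\frac{1}{160 - 452} - 375\right)^{2} = \left(\frac{1}{-292} - 375\right)^{2} = \left(- \frac{1}{292} - 375\right)^{2} = \left(- \frac{109501}{292}\right)^{2} = \frac{11990469001}{85264}$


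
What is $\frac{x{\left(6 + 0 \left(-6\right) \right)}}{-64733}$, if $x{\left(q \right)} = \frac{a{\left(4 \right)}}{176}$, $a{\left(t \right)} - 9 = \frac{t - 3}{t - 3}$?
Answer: $- \frac{5}{5696504} \approx -8.7773 \cdot 10^{-7}$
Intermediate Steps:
$a{\left(t \right)} = 10$ ($a{\left(t \right)} = 9 + \frac{t - 3}{t - 3} = 9 + \frac{-3 + t}{-3 + t} = 9 + 1 = 10$)
$x{\left(q \right)} = \frac{5}{88}$ ($x{\left(q \right)} = \frac{10}{176} = 10 \cdot \frac{1}{176} = \frac{5}{88}$)
$\frac{x{\left(6 + 0 \left(-6\right) \right)}}{-64733} = \frac{5}{88 \left(-64733\right)} = \frac{5}{88} \left(- \frac{1}{64733}\right) = - \frac{5}{5696504}$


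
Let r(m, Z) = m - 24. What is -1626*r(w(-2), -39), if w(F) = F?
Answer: 42276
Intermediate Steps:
r(m, Z) = -24 + m
-1626*r(w(-2), -39) = -1626*(-24 - 2) = -1626*(-26) = 42276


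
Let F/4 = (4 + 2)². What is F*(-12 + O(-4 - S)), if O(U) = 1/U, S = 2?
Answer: -1752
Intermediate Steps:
O(U) = 1/U
F = 144 (F = 4*(4 + 2)² = 4*6² = 4*36 = 144)
F*(-12 + O(-4 - S)) = 144*(-12 + 1/(-4 - 1*2)) = 144*(-12 + 1/(-4 - 2)) = 144*(-12 + 1/(-6)) = 144*(-12 - ⅙) = 144*(-73/6) = -1752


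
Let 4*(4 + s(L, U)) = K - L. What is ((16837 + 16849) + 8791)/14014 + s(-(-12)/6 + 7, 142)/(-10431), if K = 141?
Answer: 442671181/146180034 ≈ 3.0283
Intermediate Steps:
s(L, U) = 125/4 - L/4 (s(L, U) = -4 + (141 - L)/4 = -4 + (141/4 - L/4) = 125/4 - L/4)
((16837 + 16849) + 8791)/14014 + s(-(-12)/6 + 7, 142)/(-10431) = ((16837 + 16849) + 8791)/14014 + (125/4 - (-(-12)/6 + 7)/4)/(-10431) = (33686 + 8791)*(1/14014) + (125/4 - (-(-12)/6 + 7)/4)*(-1/10431) = 42477*(1/14014) + (125/4 - (-3*(-⅔) + 7)/4)*(-1/10431) = 42477/14014 + (125/4 - (2 + 7)/4)*(-1/10431) = 42477/14014 + (125/4 - ¼*9)*(-1/10431) = 42477/14014 + (125/4 - 9/4)*(-1/10431) = 42477/14014 + 29*(-1/10431) = 42477/14014 - 29/10431 = 442671181/146180034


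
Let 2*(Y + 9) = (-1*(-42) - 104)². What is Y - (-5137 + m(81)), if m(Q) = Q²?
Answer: 489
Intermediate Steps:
Y = 1913 (Y = -9 + (-1*(-42) - 104)²/2 = -9 + (42 - 104)²/2 = -9 + (½)*(-62)² = -9 + (½)*3844 = -9 + 1922 = 1913)
Y - (-5137 + m(81)) = 1913 - (-5137 + 81²) = 1913 - (-5137 + 6561) = 1913 - 1*1424 = 1913 - 1424 = 489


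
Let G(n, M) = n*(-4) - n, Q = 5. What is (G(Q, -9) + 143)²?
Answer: 13924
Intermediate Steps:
G(n, M) = -5*n (G(n, M) = -4*n - n = -5*n)
(G(Q, -9) + 143)² = (-5*5 + 143)² = (-25 + 143)² = 118² = 13924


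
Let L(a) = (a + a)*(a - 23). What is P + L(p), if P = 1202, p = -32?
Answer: 4722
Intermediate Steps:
L(a) = 2*a*(-23 + a) (L(a) = (2*a)*(-23 + a) = 2*a*(-23 + a))
P + L(p) = 1202 + 2*(-32)*(-23 - 32) = 1202 + 2*(-32)*(-55) = 1202 + 3520 = 4722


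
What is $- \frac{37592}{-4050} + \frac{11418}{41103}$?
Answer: $\frac{88410382}{9248175} \approx 9.5598$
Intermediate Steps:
$- \frac{37592}{-4050} + \frac{11418}{41103} = \left(-37592\right) \left(- \frac{1}{4050}\right) + 11418 \cdot \frac{1}{41103} = \frac{18796}{2025} + \frac{3806}{13701} = \frac{88410382}{9248175}$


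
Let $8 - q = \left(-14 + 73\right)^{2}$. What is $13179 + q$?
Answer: $9706$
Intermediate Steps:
$q = -3473$ ($q = 8 - \left(-14 + 73\right)^{2} = 8 - 59^{2} = 8 - 3481 = -3473$)
$13179 + q = 13179 - 3473 = 9706$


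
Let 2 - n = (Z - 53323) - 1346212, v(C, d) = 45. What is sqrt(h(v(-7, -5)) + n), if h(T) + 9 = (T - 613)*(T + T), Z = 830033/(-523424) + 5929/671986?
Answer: sqrt(1085618932837220696178154)/897279592 ≈ 1161.2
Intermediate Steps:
Z = -5659869129/3589118368 (Z = 830033*(-1/523424) + 5929*(1/671986) = -830033/523424 + 121/13714 = -5659869129/3589118368 ≈ -1.5770)
h(T) = -9 + 2*T*(-613 + T) (h(T) = -9 + (T - 613)*(T + T) = -9 + (-613 + T)*(2*T) = -9 + 2*T*(-613 + T))
n = 5023109613264745/3589118368 (n = 2 - ((-5659869129/3589118368 - 53323) - 1346212) = 2 - (-191388218605993/3589118368 - 1346212) = 2 - 1*(-5023102435028009/3589118368) = 2 + 5023102435028009/3589118368 = 5023109613264745/3589118368 ≈ 1.3995e+6)
sqrt(h(v(-7, -5)) + n) = sqrt((-9 - 1226*45 + 2*45**2) + 5023109613264745/3589118368) = sqrt((-9 - 55170 + 2*2025) + 5023109613264745/3589118368) = sqrt((-9 - 55170 + 4050) + 5023109613264745/3589118368) = sqrt(-51129 + 5023109613264745/3589118368) = sqrt(4839601580227273/3589118368) = sqrt(1085618932837220696178154)/897279592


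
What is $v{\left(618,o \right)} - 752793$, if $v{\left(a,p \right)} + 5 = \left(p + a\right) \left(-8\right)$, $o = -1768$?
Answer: $-743598$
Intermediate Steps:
$v{\left(a,p \right)} = -5 - 8 a - 8 p$ ($v{\left(a,p \right)} = -5 + \left(p + a\right) \left(-8\right) = -5 + \left(a + p\right) \left(-8\right) = -5 - \left(8 a + 8 p\right) = -5 - 8 a - 8 p$)
$v{\left(618,o \right)} - 752793 = \left(-5 - 4944 - -14144\right) - 752793 = \left(-5 - 4944 + 14144\right) - 752793 = 9195 - 752793 = -743598$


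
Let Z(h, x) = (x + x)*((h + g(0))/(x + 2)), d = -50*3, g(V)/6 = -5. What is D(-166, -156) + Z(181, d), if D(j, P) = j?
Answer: 5183/37 ≈ 140.08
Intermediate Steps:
g(V) = -30 (g(V) = 6*(-5) = -30)
d = -150
Z(h, x) = 2*x*(-30 + h)/(2 + x) (Z(h, x) = (x + x)*((h - 30)/(x + 2)) = (2*x)*((-30 + h)/(2 + x)) = 2*x*(-30 + h)/(2 + x))
D(-166, -156) + Z(181, d) = -166 + 2*(-150)*(-30 + 181)/(2 - 150) = -166 + 2*(-150)*151/(-148) = -166 + 2*(-150)*(-1/148)*151 = -166 + 11325/37 = 5183/37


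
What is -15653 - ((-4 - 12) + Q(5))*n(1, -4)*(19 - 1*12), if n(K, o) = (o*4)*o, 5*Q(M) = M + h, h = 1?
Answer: -45113/5 ≈ -9022.6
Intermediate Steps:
Q(M) = ⅕ + M/5 (Q(M) = (M + 1)/5 = (1 + M)/5 = ⅕ + M/5)
n(K, o) = 4*o² (n(K, o) = (4*o)*o = 4*o²)
-15653 - ((-4 - 12) + Q(5))*n(1, -4)*(19 - 1*12) = -15653 - ((-4 - 12) + (⅕ + (⅕)*5))*(4*(-4)²)*(19 - 1*12) = -15653 - (-16 + (⅕ + 1))*(4*16)*(19 - 12) = -15653 - (-16 + 6/5)*64*7 = -15653 - (-74/5*64)*7 = -15653 - (-4736)*7/5 = -15653 - 1*(-33152/5) = -15653 + 33152/5 = -45113/5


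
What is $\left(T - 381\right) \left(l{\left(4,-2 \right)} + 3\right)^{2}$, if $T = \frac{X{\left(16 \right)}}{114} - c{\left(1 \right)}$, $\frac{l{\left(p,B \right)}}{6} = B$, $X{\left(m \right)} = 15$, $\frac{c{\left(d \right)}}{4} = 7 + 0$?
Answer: $- \frac{1258497}{38} \approx -33118.0$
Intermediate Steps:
$c{\left(d \right)} = 28$ ($c{\left(d \right)} = 4 \left(7 + 0\right) = 4 \cdot 7 = 28$)
$l{\left(p,B \right)} = 6 B$
$T = - \frac{1059}{38}$ ($T = \frac{15}{114} - 28 = 15 \cdot \frac{1}{114} - 28 = \frac{5}{38} - 28 = - \frac{1059}{38} \approx -27.868$)
$\left(T - 381\right) \left(l{\left(4,-2 \right)} + 3\right)^{2} = \left(- \frac{1059}{38} - 381\right) \left(6 \left(-2\right) + 3\right)^{2} = - \frac{15537 \left(-12 + 3\right)^{2}}{38} = - \frac{15537 \left(-9\right)^{2}}{38} = \left(- \frac{15537}{38}\right) 81 = - \frac{1258497}{38}$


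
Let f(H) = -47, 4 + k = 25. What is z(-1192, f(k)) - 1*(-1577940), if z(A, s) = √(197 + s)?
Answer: 1577940 + 5*√6 ≈ 1.5780e+6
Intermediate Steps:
k = 21 (k = -4 + 25 = 21)
z(-1192, f(k)) - 1*(-1577940) = √(197 - 47) - 1*(-1577940) = √150 + 1577940 = 5*√6 + 1577940 = 1577940 + 5*√6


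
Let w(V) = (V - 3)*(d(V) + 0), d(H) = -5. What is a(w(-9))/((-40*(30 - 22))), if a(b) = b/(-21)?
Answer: 1/112 ≈ 0.0089286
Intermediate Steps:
w(V) = 15 - 5*V (w(V) = (V - 3)*(-5 + 0) = (-3 + V)*(-5) = 15 - 5*V)
a(b) = -b/21 (a(b) = b*(-1/21) = -b/21)
a(w(-9))/((-40*(30 - 22))) = (-(15 - 5*(-9))/21)/((-40*(30 - 22))) = (-(15 + 45)/21)/((-40*8)) = -1/21*60/(-320) = -20/7*(-1/320) = 1/112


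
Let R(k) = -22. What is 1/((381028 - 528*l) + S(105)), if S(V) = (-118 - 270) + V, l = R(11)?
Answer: 1/392361 ≈ 2.5487e-6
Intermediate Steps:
l = -22
S(V) = -388 + V
1/((381028 - 528*l) + S(105)) = 1/((381028 - 528*(-22)) + (-388 + 105)) = 1/((381028 - 1*(-11616)) - 283) = 1/((381028 + 11616) - 283) = 1/(392644 - 283) = 1/392361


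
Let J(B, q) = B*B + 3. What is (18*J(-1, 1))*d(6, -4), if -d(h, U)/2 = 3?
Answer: -432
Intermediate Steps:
d(h, U) = -6 (d(h, U) = -2*3 = -6)
J(B, q) = 3 + B**2 (J(B, q) = B**2 + 3 = 3 + B**2)
(18*J(-1, 1))*d(6, -4) = (18*(3 + (-1)**2))*(-6) = (18*(3 + 1))*(-6) = (18*4)*(-6) = 72*(-6) = -432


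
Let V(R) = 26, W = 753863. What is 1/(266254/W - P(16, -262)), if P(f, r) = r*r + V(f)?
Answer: -753863/51767505956 ≈ -1.4562e-5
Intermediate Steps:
P(f, r) = 26 + r**2 (P(f, r) = r*r + 26 = r**2 + 26 = 26 + r**2)
1/(266254/W - P(16, -262)) = 1/(266254/753863 - (26 + (-262)**2)) = 1/(266254*(1/753863) - (26 + 68644)) = 1/(266254/753863 - 1*68670) = 1/(266254/753863 - 68670) = 1/(-51767505956/753863) = -753863/51767505956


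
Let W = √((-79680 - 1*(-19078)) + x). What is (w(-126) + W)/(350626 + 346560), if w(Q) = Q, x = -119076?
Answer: -9/49799 + I*√179678/697186 ≈ -0.00018073 + 0.00060799*I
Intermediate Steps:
W = I*√179678 (W = √((-79680 - 1*(-19078)) - 119076) = √((-79680 + 19078) - 119076) = √(-60602 - 119076) = √(-179678) = I*√179678 ≈ 423.88*I)
(w(-126) + W)/(350626 + 346560) = (-126 + I*√179678)/(350626 + 346560) = (-126 + I*√179678)/697186 = (-126 + I*√179678)*(1/697186) = -9/49799 + I*√179678/697186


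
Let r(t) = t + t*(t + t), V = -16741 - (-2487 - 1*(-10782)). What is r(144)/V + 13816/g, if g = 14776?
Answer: -8406895/11560373 ≈ -0.72722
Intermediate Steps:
V = -25036 (V = -16741 - (-2487 + 10782) = -16741 - 1*8295 = -16741 - 8295 = -25036)
r(t) = t + 2*t**2 (r(t) = t + t*(2*t) = t + 2*t**2)
r(144)/V + 13816/g = (144*(1 + 2*144))/(-25036) + 13816/14776 = (144*(1 + 288))*(-1/25036) + 13816*(1/14776) = (144*289)*(-1/25036) + 1727/1847 = 41616*(-1/25036) + 1727/1847 = -10404/6259 + 1727/1847 = -8406895/11560373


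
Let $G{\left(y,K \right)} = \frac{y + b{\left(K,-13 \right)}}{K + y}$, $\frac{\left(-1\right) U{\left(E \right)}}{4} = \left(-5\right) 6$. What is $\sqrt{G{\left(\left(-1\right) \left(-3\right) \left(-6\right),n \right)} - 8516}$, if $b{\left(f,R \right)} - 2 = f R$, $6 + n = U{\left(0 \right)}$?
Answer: $\frac{i \sqrt{1228551}}{12} \approx 92.367 i$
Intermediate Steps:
$U{\left(E \right)} = 120$ ($U{\left(E \right)} = - 4 \left(\left(-5\right) 6\right) = \left(-4\right) \left(-30\right) = 120$)
$n = 114$ ($n = -6 + 120 = 114$)
$b{\left(f,R \right)} = 2 + R f$ ($b{\left(f,R \right)} = 2 + f R = 2 + R f$)
$G{\left(y,K \right)} = \frac{2 + y - 13 K}{K + y}$ ($G{\left(y,K \right)} = \frac{y - \left(-2 + 13 K\right)}{K + y} = \frac{2 + y - 13 K}{K + y}$)
$\sqrt{G{\left(\left(-1\right) \left(-3\right) \left(-6\right),n \right)} - 8516} = \sqrt{\frac{2 + \left(-1\right) \left(-3\right) \left(-6\right) - 1482}{114 + \left(-1\right) \left(-3\right) \left(-6\right)} - 8516} = \sqrt{\frac{2 + 3 \left(-6\right) - 1482}{114 + 3 \left(-6\right)} - 8516} = \sqrt{\frac{2 - 18 - 1482}{114 - 18} - 8516} = \sqrt{\frac{1}{96} \left(-1498\right) - 8516} = \sqrt{- \frac{749}{48} - 8516} = \sqrt{- \frac{409517}{48}} = \frac{i \sqrt{1228551}}{12}$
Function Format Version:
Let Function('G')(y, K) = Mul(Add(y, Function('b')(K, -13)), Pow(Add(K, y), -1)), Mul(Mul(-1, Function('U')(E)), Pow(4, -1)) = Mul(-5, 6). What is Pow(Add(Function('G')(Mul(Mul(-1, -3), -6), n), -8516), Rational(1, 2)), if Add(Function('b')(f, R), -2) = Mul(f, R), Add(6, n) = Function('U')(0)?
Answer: Mul(Rational(1, 12), I, Pow(1228551, Rational(1, 2))) ≈ Mul(92.367, I)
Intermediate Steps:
Function('U')(E) = 120 (Function('U')(E) = Mul(-4, Mul(-5, 6)) = Mul(-4, -30) = 120)
n = 114 (n = Add(-6, 120) = 114)
Function('b')(f, R) = Add(2, Mul(R, f)) (Function('b')(f, R) = Add(2, Mul(f, R)) = Add(2, Mul(R, f)))
Function('G')(y, K) = Mul(Pow(Add(K, y), -1), Add(2, y, Mul(-13, K))) (Function('G')(y, K) = Mul(Add(y, Add(2, Mul(-13, K))), Pow(Add(K, y), -1)) = Mul(Add(2, y, Mul(-13, K)), Pow(Add(K, y), -1)) = Mul(Pow(Add(K, y), -1), Add(2, y, Mul(-13, K))))
Pow(Add(Function('G')(Mul(Mul(-1, -3), -6), n), -8516), Rational(1, 2)) = Pow(Add(Mul(Pow(Add(114, Mul(Mul(-1, -3), -6)), -1), Add(2, Mul(Mul(-1, -3), -6), Mul(-13, 114))), -8516), Rational(1, 2)) = Pow(Add(Mul(Pow(Add(114, Mul(3, -6)), -1), Add(2, Mul(3, -6), -1482)), -8516), Rational(1, 2)) = Pow(Add(Mul(Pow(Add(114, -18), -1), Add(2, -18, -1482)), -8516), Rational(1, 2)) = Pow(Add(Mul(Pow(96, -1), -1498), -8516), Rational(1, 2)) = Pow(Add(Mul(Rational(1, 96), -1498), -8516), Rational(1, 2)) = Pow(Add(Rational(-749, 48), -8516), Rational(1, 2)) = Pow(Rational(-409517, 48), Rational(1, 2)) = Mul(Rational(1, 12), I, Pow(1228551, Rational(1, 2)))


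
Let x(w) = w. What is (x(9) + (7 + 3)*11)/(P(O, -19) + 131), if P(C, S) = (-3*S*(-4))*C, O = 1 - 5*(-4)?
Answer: -119/4657 ≈ -0.025553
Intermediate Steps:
O = 21 (O = 1 + 20 = 21)
P(C, S) = 12*C*S (P(C, S) = (12*S)*C = 12*C*S)
(x(9) + (7 + 3)*11)/(P(O, -19) + 131) = (9 + (7 + 3)*11)/(12*21*(-19) + 131) = (9 + 10*11)/(-4788 + 131) = (9 + 110)/(-4657) = 119*(-1/4657) = -119/4657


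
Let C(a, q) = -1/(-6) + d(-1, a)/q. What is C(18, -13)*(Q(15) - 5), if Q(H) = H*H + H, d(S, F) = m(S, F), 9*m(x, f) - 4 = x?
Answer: 2585/78 ≈ 33.141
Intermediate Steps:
m(x, f) = 4/9 + x/9
d(S, F) = 4/9 + S/9
C(a, q) = 1/6 + 1/(3*q) (C(a, q) = -1/(-6) + (4/9 + (1/9)*(-1))/q = -1*(-1/6) + (4/9 - 1/9)/q = 1/6 + 1/(3*q))
Q(H) = H + H**2 (Q(H) = H**2 + H = H + H**2)
C(18, -13)*(Q(15) - 5) = ((1/6)*(2 - 13)/(-13))*(15*(1 + 15) - 5) = ((1/6)*(-1/13)*(-11))*(15*16 - 5) = 11*(240 - 5)/78 = (11/78)*235 = 2585/78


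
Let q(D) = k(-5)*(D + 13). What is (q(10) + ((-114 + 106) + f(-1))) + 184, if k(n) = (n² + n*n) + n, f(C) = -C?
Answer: 1212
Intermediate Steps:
k(n) = n + 2*n² (k(n) = (n² + n²) + n = 2*n² + n = n + 2*n²)
q(D) = 585 + 45*D (q(D) = (-5*(1 + 2*(-5)))*(D + 13) = (-5*(1 - 10))*(13 + D) = (-5*(-9))*(13 + D) = 45*(13 + D) = 585 + 45*D)
(q(10) + ((-114 + 106) + f(-1))) + 184 = ((585 + 45*10) + ((-114 + 106) - 1*(-1))) + 184 = ((585 + 450) + (-8 + 1)) + 184 = (1035 - 7) + 184 = 1028 + 184 = 1212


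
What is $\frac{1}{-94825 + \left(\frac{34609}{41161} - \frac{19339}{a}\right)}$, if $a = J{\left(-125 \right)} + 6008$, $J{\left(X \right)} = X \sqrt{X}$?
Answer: $- \frac{6112941293457279261416}{579673185052143114108418249} + \frac{20477921102636875 i \sqrt{5}}{579673185052143114108418249} \approx -1.0545 \cdot 10^{-5} + 7.8993 \cdot 10^{-11} i$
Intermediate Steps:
$J{\left(X \right)} = X^{\frac{3}{2}}$
$a = 6008 - 625 i \sqrt{5}$ ($a = \left(-125\right)^{\frac{3}{2}} + 6008 = - 625 i \sqrt{5} + 6008 = 6008 - 625 i \sqrt{5} \approx 6008.0 - 1397.5 i$)
$\frac{1}{-94825 + \left(\frac{34609}{41161} - \frac{19339}{a}\right)} = \frac{1}{-94825 + \left(\frac{34609}{41161} - \frac{19339}{6008 - 625 i \sqrt{5}}\right)} = \frac{1}{- \frac{3903057216}{41161} - \frac{19339}{6008 - 625 i \sqrt{5}}}$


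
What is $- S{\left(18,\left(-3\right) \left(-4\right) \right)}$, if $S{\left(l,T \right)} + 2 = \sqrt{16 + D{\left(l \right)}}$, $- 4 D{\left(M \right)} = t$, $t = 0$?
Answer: $-2$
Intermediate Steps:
$D{\left(M \right)} = 0$ ($D{\left(M \right)} = \left(- \frac{1}{4}\right) 0 = 0$)
$S{\left(l,T \right)} = 2$ ($S{\left(l,T \right)} = -2 + \sqrt{16 + 0} = -2 + \sqrt{16} = -2 + 4 = 2$)
$- S{\left(18,\left(-3\right) \left(-4\right) \right)} = \left(-1\right) 2 = -2$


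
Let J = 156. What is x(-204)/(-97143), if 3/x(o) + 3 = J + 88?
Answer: -1/7803821 ≈ -1.2814e-7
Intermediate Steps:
x(o) = 3/241 (x(o) = 3/(-3 + (156 + 88)) = 3/(-3 + 244) = 3/241)
x(-204)/(-97143) = (3/241)/(-97143) = (3/241)*(-1/97143) = -1/7803821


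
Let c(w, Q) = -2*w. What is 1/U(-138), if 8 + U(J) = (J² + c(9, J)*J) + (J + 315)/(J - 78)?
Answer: 72/1549381 ≈ 4.6470e-5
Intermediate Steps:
U(J) = -8 + J² - 18*J + (315 + J)/(-78 + J) (U(J) = -8 + ((J² + (-2*9)*J) + (J + 315)/(J - 78)) = -8 + ((J² - 18*J) + (315 + J)/(-78 + J)) = -8 + (J² - 18*J + (315 + J)/(-78 + J)) = -8 + J² - 18*J + (315 + J)/(-78 + J))
1/U(-138) = 1/((939 + (-138)³ - 96*(-138)² + 1397*(-138))/(-78 - 138)) = 1/((939 - 2628072 - 96*19044 - 192786)/(-216)) = 1/(-(939 - 2628072 - 1828224 - 192786)/216) = 1/(-1/216*(-4648143)) = 1/(1549381/72) = 72/1549381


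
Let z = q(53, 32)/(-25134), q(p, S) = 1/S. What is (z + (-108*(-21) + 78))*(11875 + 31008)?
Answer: 80914202242301/804288 ≈ 1.0060e+8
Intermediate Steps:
z = -1/804288 (z = 1/(32*(-25134)) = (1/32)*(-1/25134) = -1/804288 ≈ -1.2433e-6)
(z + (-108*(-21) + 78))*(11875 + 31008) = (-1/804288 + (-108*(-21) + 78))*(11875 + 31008) = (-1/804288 + (2268 + 78))*42883 = (-1/804288 + 2346)*42883 = (1886859647/804288)*42883 = 80914202242301/804288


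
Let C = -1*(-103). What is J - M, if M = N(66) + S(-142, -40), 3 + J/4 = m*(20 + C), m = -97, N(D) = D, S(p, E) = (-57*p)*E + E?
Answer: 275998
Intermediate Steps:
C = 103
S(p, E) = E - 57*E*p (S(p, E) = -57*E*p + E = E - 57*E*p)
J = -47736 (J = -12 + 4*(-97*(20 + 103)) = -12 + 4*(-97*123) = -12 + 4*(-11931) = -12 - 47724 = -47736)
M = -323734 (M = 66 - 40*(1 - 57*(-142)) = 66 - 40*(1 + 8094) = 66 - 40*8095 = 66 - 323800 = -323734)
J - M = -47736 - 1*(-323734) = -47736 + 323734 = 275998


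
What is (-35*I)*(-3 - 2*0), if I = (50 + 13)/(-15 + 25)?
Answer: 1323/2 ≈ 661.50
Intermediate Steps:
I = 63/10 ≈ 6.3000
(-35*I)*(-3 - 2*0) = (-35*63/10)*(-3 - 2*0) = -441*(-3 + 0)/2 = -441/2*(-3) = 1323/2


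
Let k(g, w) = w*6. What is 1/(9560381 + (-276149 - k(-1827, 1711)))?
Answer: 1/9273966 ≈ 1.0783e-7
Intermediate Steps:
k(g, w) = 6*w
1/(9560381 + (-276149 - k(-1827, 1711))) = 1/(9560381 + (-276149 - 6*1711)) = 1/(9560381 + (-276149 - 1*10266)) = 1/(9560381 + (-276149 - 10266)) = 1/(9560381 - 286415) = 1/9273966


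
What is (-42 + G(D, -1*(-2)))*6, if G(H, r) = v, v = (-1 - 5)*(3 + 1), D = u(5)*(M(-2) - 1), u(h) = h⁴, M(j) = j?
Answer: -396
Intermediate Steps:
D = -1875 (D = 5⁴*(-2 - 1) = 625*(-3) = -1875)
v = -24 (v = -6*4 = -24)
G(H, r) = -24
(-42 + G(D, -1*(-2)))*6 = (-42 - 24)*6 = -66*6 = -396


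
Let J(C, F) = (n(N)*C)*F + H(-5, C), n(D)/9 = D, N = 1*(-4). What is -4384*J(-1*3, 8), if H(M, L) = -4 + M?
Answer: -3748320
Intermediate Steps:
N = -4
n(D) = 9*D
J(C, F) = -9 - 36*C*F (J(C, F) = ((9*(-4))*C)*F + (-4 - 5) = (-36*C)*F - 9 = -36*C*F - 9 = -9 - 36*C*F)
-4384*J(-1*3, 8) = -4384*(-9 - 36*(-1*3)*8) = -4384*(-9 - 36*(-3)*8) = -4384*(-9 + 864) = -4384*855 = -3748320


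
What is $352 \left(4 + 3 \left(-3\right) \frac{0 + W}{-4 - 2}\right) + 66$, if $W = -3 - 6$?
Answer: $-3278$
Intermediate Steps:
$W = -9$ ($W = -3 - 6 = -9$)
$352 \left(4 + 3 \left(-3\right) \frac{0 + W}{-4 - 2}\right) + 66 = 352 \left(4 + 3 \left(-3\right) \frac{0 - 9}{-4 - 2}\right) + 66 = 352 \left(4 - 9 \left(- \frac{9}{-6}\right)\right) + 66 = 352 \left(4 - 9 \left(\left(-9\right) \left(- \frac{1}{6}\right)\right)\right) + 66 = 352 \left(4 - \frac{27}{2}\right) + 66 = 352 \left(- \frac{19}{2}\right) + 66 = -3344 + 66 = -3278$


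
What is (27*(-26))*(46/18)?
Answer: -1794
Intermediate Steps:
(27*(-26))*(46/18) = -32292/18 = -702*23/9 = -1794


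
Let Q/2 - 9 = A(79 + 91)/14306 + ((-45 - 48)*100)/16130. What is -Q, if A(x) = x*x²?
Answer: -8119044622/11537789 ≈ -703.69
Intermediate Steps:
A(x) = x³
Q = 8119044622/11537789 (Q = 18 + 2*((79 + 91)³/14306 + ((-45 - 48)*100)/16130) = 18 + 2*(170³*(1/14306) - 93*100*(1/16130)) = 18 + 2*(4913000*(1/14306) - 9300*1/16130) = 18 + 2*(2456500/7153 - 930/1613) = 18 + 2*(3955682210/11537789) = 18 + 7911364420/11537789 = 8119044622/11537789 ≈ 703.69)
-Q = -1*8119044622/11537789 = -8119044622/11537789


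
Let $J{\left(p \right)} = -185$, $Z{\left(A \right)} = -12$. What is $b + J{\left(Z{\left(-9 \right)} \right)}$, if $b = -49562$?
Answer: $-49747$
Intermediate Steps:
$b + J{\left(Z{\left(-9 \right)} \right)} = -49562 - 185 = -49747$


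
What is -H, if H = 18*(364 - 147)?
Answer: -3906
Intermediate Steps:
H = 3906 (H = 18*217 = 3906)
-H = -1*3906 = -3906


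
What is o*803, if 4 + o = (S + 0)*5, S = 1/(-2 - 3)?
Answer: -4015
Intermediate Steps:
S = -⅕ (S = 1/(-5) = -⅕ ≈ -0.20000)
o = -5 (o = -4 + (-⅕ + 0)*5 = -4 - ⅕*5 = -4 - 1 = -5)
o*803 = -5*803 = -4015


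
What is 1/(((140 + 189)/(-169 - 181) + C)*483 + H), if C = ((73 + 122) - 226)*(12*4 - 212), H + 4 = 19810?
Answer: 50/123746199 ≈ 4.0405e-7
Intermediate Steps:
H = 19806 (H = -4 + 19810 = 19806)
C = 5084 (C = (195 - 226)*(48 - 212) = -31*(-164) = 5084)
1/(((140 + 189)/(-169 - 181) + C)*483 + H) = 1/(((140 + 189)/(-169 - 181) + 5084)*483 + 19806) = 1/((329/(-350) + 5084)*483 + 19806) = 1/((329*(-1/350) + 5084)*483 + 19806) = 1/((-47/50 + 5084)*483 + 19806) = 1/((254153/50)*483 + 19806) = 1/(122755899/50 + 19806) = 1/(123746199/50) = 50/123746199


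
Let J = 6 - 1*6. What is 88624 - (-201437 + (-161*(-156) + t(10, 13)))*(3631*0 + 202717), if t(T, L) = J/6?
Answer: 35743352781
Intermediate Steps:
J = 0 (J = 6 - 6 = 0)
t(T, L) = 0 (t(T, L) = 0/6 = 0*(⅙) = 0)
88624 - (-201437 + (-161*(-156) + t(10, 13)))*(3631*0 + 202717) = 88624 - (-201437 + (-161*(-156) + 0))*(3631*0 + 202717) = 88624 - (-201437 + (25116 + 0))*(0 + 202717) = 88624 - (-201437 + 25116)*202717 = 88624 - (-176321)*202717 = 88624 - 1*(-35743264157) = 88624 + 35743264157 = 35743352781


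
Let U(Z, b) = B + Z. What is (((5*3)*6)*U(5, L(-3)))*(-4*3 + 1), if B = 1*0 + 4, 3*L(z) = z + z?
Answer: -8910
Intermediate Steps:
L(z) = 2*z/3 (L(z) = (z + z)/3 = (2*z)/3 = 2*z/3)
B = 4 (B = 0 + 4 = 4)
U(Z, b) = 4 + Z
(((5*3)*6)*U(5, L(-3)))*(-4*3 + 1) = (((5*3)*6)*(4 + 5))*(-4*3 + 1) = ((15*6)*9)*(-12 + 1) = (90*9)*(-11) = 810*(-11) = -8910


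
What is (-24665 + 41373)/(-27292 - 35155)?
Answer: -16708/62447 ≈ -0.26755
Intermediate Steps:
(-24665 + 41373)/(-27292 - 35155) = 16708/(-62447) = 16708*(-1/62447) = -16708/62447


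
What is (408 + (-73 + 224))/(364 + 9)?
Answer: 559/373 ≈ 1.4987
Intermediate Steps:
(408 + (-73 + 224))/(364 + 9) = (408 + 151)/373 = 559*(1/373) = 559/373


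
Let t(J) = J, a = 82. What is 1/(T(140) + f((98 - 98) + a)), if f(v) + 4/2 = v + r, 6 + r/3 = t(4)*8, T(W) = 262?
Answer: 1/420 ≈ 0.0023810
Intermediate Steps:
r = 78 (r = -18 + 3*(4*8) = -18 + 3*32 = -18 + 96 = 78)
f(v) = 76 + v (f(v) = -2 + (v + 78) = -2 + (78 + v) = 76 + v)
1/(T(140) + f((98 - 98) + a)) = 1/(262 + (76 + ((98 - 98) + 82))) = 1/(262 + (76 + (0 + 82))) = 1/(262 + (76 + 82)) = 1/(262 + 158) = 1/420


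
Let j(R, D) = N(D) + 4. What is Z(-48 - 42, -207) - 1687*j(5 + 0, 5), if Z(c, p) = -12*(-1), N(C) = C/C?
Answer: -8423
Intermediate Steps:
N(C) = 1
Z(c, p) = 12
j(R, D) = 5 (j(R, D) = 1 + 4 = 5)
Z(-48 - 42, -207) - 1687*j(5 + 0, 5) = 12 - 1687*5 = 12 - 1*8435 = 12 - 8435 = -8423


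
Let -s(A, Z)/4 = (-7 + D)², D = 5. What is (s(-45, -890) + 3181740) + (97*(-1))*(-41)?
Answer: 3185701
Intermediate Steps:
s(A, Z) = -16 (s(A, Z) = -4*(-7 + 5)² = -4*(-2)² = -4*4 = -16)
(s(-45, -890) + 3181740) + (97*(-1))*(-41) = (-16 + 3181740) + (97*(-1))*(-41) = 3181724 - 97*(-41) = 3181724 + 3977 = 3185701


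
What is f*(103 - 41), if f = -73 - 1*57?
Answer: -8060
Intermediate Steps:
f = -130 (f = -73 - 57 = -130)
f*(103 - 41) = -130*(103 - 41) = -130*62 = -8060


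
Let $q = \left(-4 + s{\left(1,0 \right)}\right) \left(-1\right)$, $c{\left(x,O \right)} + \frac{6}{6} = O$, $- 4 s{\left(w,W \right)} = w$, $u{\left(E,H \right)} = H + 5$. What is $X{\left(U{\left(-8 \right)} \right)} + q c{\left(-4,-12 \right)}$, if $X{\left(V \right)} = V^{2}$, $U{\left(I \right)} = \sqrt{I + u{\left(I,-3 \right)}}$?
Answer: $- \frac{245}{4} \approx -61.25$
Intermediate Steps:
$u{\left(E,H \right)} = 5 + H$
$s{\left(w,W \right)} = - \frac{w}{4}$
$c{\left(x,O \right)} = -1 + O$
$U{\left(I \right)} = \sqrt{2 + I}$ ($U{\left(I \right)} = \sqrt{I + \left(5 - 3\right)} = \sqrt{I + 2} = \sqrt{2 + I}$)
$q = \frac{17}{4}$ ($q = \left(-4 - \frac{1}{4}\right) \left(-1\right) = \left(- \frac{17}{4}\right) \left(-1\right) = \frac{17}{4} \approx 4.25$)
$X{\left(U{\left(-8 \right)} \right)} + q c{\left(-4,-12 \right)} = \left(\sqrt{2 - 8}\right)^{2} + \frac{17 \left(-1 - 12\right)}{4} = \left(\sqrt{-6}\right)^{2} + \frac{17}{4} \left(-13\right) = \left(i \sqrt{6}\right)^{2} - \frac{221}{4} = -6 - \frac{221}{4} = - \frac{245}{4}$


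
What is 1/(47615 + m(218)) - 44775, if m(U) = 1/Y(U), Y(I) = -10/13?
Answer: -21319034165/476137 ≈ -44775.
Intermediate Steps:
Y(I) = -10/13 (Y(I) = -10*1/13 = -10/13)
m(U) = -13/10 (m(U) = 1/(-10/13) = -13/10)
1/(47615 + m(218)) - 44775 = 1/(47615 - 13/10) - 44775 = 1/(476137/10) - 44775 = 10/476137 - 44775 = -21319034165/476137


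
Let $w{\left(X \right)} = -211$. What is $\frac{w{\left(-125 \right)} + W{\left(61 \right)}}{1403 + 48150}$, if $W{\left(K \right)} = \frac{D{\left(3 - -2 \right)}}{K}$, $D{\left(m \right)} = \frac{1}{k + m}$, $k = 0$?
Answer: $- \frac{64354}{15113665} \approx -0.004258$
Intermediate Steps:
$D{\left(m \right)} = \frac{1}{m}$ ($D{\left(m \right)} = \frac{1}{0 + m} = \frac{1}{m}$)
$W{\left(K \right)} = \frac{1}{5 K}$ ($W{\left(K \right)} = \frac{1}{\left(3 - -2\right) K} = \frac{1}{\left(3 + 2\right) K} = \frac{1}{5 K}$)
$\frac{w{\left(-125 \right)} + W{\left(61 \right)}}{1403 + 48150} = \frac{-211 + \frac{1}{5 \cdot 61}}{1403 + 48150} = \frac{-211 + \frac{1}{5} \cdot \frac{1}{61}}{49553} = \left(-211 + \frac{1}{305}\right) \frac{1}{49553} = \left(- \frac{64354}{305}\right) \frac{1}{49553} = - \frac{64354}{15113665}$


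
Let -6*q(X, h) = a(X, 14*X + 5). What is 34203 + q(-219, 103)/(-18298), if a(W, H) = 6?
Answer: 625846495/18298 ≈ 34203.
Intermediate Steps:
q(X, h) = -1 (q(X, h) = -1/6*6 = -1)
34203 + q(-219, 103)/(-18298) = 34203 - 1/(-18298) = 34203 - 1*(-1/18298) = 34203 + 1/18298 = 625846495/18298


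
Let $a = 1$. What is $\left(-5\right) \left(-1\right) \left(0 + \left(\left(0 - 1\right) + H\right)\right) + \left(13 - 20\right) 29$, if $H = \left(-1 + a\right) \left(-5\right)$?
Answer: $-208$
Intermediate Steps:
$H = 0$ ($H = \left(-1 + 1\right) \left(-5\right) = 0 \left(-5\right) = 0$)
$\left(-5\right) \left(-1\right) \left(0 + \left(\left(0 - 1\right) + H\right)\right) + \left(13 - 20\right) 29 = \left(-5\right) \left(-1\right) \left(0 + \left(\left(0 - 1\right) + 0\right)\right) + \left(13 - 20\right) 29 = 5 \left(0 + \left(-1 + 0\right)\right) + \left(13 - 20\right) 29 = 5 \left(0 - 1\right) - 203 = 5 \left(-1\right) - 203 = -5 - 203 = -208$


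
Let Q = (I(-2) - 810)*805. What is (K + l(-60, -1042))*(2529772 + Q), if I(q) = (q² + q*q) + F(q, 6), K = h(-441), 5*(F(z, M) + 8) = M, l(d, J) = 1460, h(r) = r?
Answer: 1914383072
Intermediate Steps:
F(z, M) = -8 + M/5
K = -441
I(q) = -34/5 + 2*q² (I(q) = (q² + q*q) + (-8 + (⅕)*6) = (q² + q²) + (-8 + 6/5) = 2*q² - 34/5 = -34/5 + 2*q²)
Q = -651084 (Q = ((-34/5 + 2*(-2)²) - 810)*805 = ((-34/5 + 2*4) - 810)*805 = ((-34/5 + 8) - 810)*805 = (6/5 - 810)*805 = -4044/5*805 = -651084)
(K + l(-60, -1042))*(2529772 + Q) = (-441 + 1460)*(2529772 - 651084) = 1019*1878688 = 1914383072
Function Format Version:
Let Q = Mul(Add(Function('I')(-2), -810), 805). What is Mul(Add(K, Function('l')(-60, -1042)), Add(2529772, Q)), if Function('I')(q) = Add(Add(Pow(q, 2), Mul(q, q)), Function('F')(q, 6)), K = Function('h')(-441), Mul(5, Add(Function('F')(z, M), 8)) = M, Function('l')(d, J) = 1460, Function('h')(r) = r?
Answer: 1914383072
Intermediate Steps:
Function('F')(z, M) = Add(-8, Mul(Rational(1, 5), M))
K = -441
Function('I')(q) = Add(Rational(-34, 5), Mul(2, Pow(q, 2))) (Function('I')(q) = Add(Add(Pow(q, 2), Mul(q, q)), Add(-8, Mul(Rational(1, 5), 6))) = Add(Add(Pow(q, 2), Pow(q, 2)), Add(-8, Rational(6, 5))) = Add(Mul(2, Pow(q, 2)), Rational(-34, 5)) = Add(Rational(-34, 5), Mul(2, Pow(q, 2))))
Q = -651084 (Q = Mul(Add(Add(Rational(-34, 5), Mul(2, Pow(-2, 2))), -810), 805) = Mul(Add(Add(Rational(-34, 5), Mul(2, 4)), -810), 805) = Mul(Add(Add(Rational(-34, 5), 8), -810), 805) = Mul(Add(Rational(6, 5), -810), 805) = Mul(Rational(-4044, 5), 805) = -651084)
Mul(Add(K, Function('l')(-60, -1042)), Add(2529772, Q)) = Mul(Add(-441, 1460), Add(2529772, -651084)) = Mul(1019, 1878688) = 1914383072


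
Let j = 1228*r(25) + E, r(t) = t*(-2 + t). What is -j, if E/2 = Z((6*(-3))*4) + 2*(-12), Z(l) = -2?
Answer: -706048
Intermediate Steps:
E = -52 (E = 2*(-2 + 2*(-12)) = 2*(-2 - 24) = 2*(-26) = -52)
j = 706048 (j = 1228*(25*(-2 + 25)) - 52 = 1228*(25*23) - 52 = 1228*575 - 52 = 706100 - 52 = 706048)
-j = -1*706048 = -706048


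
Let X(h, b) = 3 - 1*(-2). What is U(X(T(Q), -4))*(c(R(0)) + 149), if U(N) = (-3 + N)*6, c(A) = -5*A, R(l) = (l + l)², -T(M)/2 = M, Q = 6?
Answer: 1788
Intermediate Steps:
T(M) = -2*M
X(h, b) = 5 (X(h, b) = 3 + 2 = 5)
R(l) = 4*l² (R(l) = (2*l)² = 4*l²)
U(N) = -18 + 6*N
U(X(T(Q), -4))*(c(R(0)) + 149) = (-18 + 6*5)*(-20*0² + 149) = (-18 + 30)*(-20*0 + 149) = 12*(-5*0 + 149) = 12*(0 + 149) = 12*149 = 1788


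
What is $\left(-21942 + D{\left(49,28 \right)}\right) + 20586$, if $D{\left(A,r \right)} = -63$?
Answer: $-1419$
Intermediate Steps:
$\left(-21942 + D{\left(49,28 \right)}\right) + 20586 = \left(-21942 - 63\right) + 20586 = -22005 + 20586 = -1419$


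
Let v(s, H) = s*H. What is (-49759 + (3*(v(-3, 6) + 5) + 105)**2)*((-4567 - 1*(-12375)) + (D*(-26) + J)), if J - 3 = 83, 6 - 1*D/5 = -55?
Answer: 1634508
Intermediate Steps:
D = 305 (D = 30 - 5*(-55) = 30 + 275 = 305)
J = 86 (J = 3 + 83 = 86)
v(s, H) = H*s
(-49759 + (3*(v(-3, 6) + 5) + 105)**2)*((-4567 - 1*(-12375)) + (D*(-26) + J)) = (-49759 + (3*(6*(-3) + 5) + 105)**2)*((-4567 - 1*(-12375)) + (305*(-26) + 86)) = (-49759 + (3*(-18 + 5) + 105)**2)*((-4567 + 12375) + (-7930 + 86)) = (-49759 + (3*(-13) + 105)**2)*(7808 - 7844) = (-49759 + (-39 + 105)**2)*(-36) = (-49759 + 66**2)*(-36) = (-49759 + 4356)*(-36) = -45403*(-36) = 1634508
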